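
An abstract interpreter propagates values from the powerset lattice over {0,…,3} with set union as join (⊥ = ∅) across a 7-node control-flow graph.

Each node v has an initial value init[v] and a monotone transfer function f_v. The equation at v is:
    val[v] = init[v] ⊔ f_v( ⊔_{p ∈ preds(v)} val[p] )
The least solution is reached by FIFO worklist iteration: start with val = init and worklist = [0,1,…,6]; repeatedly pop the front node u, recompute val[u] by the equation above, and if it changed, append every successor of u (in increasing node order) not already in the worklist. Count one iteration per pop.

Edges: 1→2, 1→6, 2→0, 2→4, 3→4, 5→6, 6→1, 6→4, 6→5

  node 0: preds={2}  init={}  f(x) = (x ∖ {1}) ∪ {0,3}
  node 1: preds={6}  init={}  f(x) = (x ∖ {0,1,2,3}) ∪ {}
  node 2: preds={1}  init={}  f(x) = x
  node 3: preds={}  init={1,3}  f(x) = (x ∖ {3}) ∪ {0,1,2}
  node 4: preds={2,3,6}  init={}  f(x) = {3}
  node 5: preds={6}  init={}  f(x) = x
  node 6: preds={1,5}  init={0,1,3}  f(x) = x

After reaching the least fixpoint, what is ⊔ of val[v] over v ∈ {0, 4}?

Iteration log — 7 steps:
  step 1. node 0  ⊔preds={}  new={0,3}  old={}  +wl: 
  step 2. node 1  ⊔preds={0,1,3}  new={}  stable
  step 3. node 2  ⊔preds={}  new={}  stable
  step 4. node 3  ⊔preds={}  new={0,1,2,3}  old={1,3}  +wl: 
  step 5. node 4  ⊔preds={0,1,2,3}  new={3}  old={}  +wl: 
  step 6. node 5  ⊔preds={0,1,3}  new={0,1,3}  old={}  +wl: 
  step 7. node 6  ⊔preds={0,1,3}  new={0,1,3}  stable

Least fixpoint reached:
  node 0: {0,3}
  node 1: {}
  node 2: {}
  node 3: {0,1,2,3}
  node 4: {3}
  node 5: {0,1,3}
  node 6: {0,1,3}

{0,3}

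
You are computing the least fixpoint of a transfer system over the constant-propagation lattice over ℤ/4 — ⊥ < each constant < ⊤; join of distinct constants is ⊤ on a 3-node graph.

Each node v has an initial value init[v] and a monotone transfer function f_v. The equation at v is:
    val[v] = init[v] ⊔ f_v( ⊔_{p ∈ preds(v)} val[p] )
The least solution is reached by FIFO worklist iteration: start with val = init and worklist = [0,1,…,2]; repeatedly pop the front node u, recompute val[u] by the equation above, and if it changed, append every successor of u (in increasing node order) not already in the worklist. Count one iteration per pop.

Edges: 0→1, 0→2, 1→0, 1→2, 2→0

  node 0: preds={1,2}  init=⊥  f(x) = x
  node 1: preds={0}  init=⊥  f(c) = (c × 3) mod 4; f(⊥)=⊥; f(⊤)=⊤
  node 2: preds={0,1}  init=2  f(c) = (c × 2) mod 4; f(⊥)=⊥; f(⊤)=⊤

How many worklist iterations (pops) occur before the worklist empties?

Worklist (7 pops):
  #1 pop 0: in=2 → 2 (was ⊥); enqueue []
  #2 pop 1: in=2 → 2 (was ⊥); enqueue [0]
  #3 pop 2: in=2 → ⊤ (was 2); enqueue []
  #4 pop 0: in=⊤ → ⊤ (was 2); enqueue [1,2]
  #5 pop 1: in=⊤ → ⊤ (was 2); enqueue [0]
  #6 pop 2: in=⊤ → ⊤ (no change)
  #7 pop 0: in=⊤ → ⊤ (no change)

Fixpoint:
  val[0] = ⊤
  val[1] = ⊤
  val[2] = ⊤

7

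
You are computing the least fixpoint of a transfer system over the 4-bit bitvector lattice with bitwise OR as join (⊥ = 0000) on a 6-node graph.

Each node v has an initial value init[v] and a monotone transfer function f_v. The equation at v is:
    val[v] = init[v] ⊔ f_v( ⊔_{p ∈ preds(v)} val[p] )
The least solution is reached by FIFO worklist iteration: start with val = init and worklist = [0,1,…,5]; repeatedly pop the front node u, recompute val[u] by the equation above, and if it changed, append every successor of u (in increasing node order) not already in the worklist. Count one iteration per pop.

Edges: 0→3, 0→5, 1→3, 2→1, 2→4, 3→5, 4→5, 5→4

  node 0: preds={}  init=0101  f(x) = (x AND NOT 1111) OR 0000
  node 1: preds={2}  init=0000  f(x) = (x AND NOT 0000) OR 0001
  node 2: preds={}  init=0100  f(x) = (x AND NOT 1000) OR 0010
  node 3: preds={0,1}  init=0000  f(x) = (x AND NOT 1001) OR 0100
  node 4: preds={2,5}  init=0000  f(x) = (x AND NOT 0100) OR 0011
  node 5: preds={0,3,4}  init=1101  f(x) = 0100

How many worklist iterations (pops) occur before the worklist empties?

Worklist (9 pops):
  #1 pop 0: in=0000 → 0101 (no change)
  #2 pop 1: in=0100 → 0101 (was 0000); enqueue []
  #3 pop 2: in=0000 → 0110 (was 0100); enqueue [1]
  #4 pop 3: in=0101 → 0100 (was 0000); enqueue []
  #5 pop 4: in=1111 → 1011 (was 0000); enqueue []
  #6 pop 5: in=1111 → 1101 (no change)
  #7 pop 1: in=0110 → 0111 (was 0101); enqueue [3]
  #8 pop 3: in=0111 → 0110 (was 0100); enqueue [5]
  #9 pop 5: in=1111 → 1101 (no change)

Fixpoint:
  val[0] = 0101
  val[1] = 0111
  val[2] = 0110
  val[3] = 0110
  val[4] = 1011
  val[5] = 1101

9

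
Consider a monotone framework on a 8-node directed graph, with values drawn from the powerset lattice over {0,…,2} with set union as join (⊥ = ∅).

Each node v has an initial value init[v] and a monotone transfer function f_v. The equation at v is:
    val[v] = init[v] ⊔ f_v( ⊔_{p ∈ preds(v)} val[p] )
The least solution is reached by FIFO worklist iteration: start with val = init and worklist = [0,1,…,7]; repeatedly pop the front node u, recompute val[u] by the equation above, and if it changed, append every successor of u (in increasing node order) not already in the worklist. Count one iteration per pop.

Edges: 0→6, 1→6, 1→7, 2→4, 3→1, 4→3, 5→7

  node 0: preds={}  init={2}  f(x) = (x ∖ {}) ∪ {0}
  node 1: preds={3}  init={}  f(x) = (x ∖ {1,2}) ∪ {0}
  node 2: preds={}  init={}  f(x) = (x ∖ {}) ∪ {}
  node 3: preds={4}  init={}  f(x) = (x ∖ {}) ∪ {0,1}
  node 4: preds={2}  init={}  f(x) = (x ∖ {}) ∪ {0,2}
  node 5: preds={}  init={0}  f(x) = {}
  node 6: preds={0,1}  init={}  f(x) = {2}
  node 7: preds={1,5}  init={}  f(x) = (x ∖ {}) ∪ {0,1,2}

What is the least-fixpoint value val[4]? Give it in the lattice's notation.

Trace (11 dequeues):
  [1] u=0 | in {} | out {0,2} | prev {2} | push {}
  [2] u=1 | in {} | out {0} | prev {} | push {}
  [3] u=2 | in {} | out {} | ==
  [4] u=3 | in {} | out {0,1} | prev {} | push {1}
  [5] u=4 | in {} | out {0,2} | prev {} | push {3}
  [6] u=5 | in {} | out {0} | ==
  [7] u=6 | in {0,2} | out {2} | prev {} | push {}
  [8] u=7 | in {0} | out {0,1,2} | prev {} | push {}
  [9] u=1 | in {0,1} | out {0} | ==
  [10] u=3 | in {0,2} | out {0,1,2} | prev {0,1} | push {1}
  [11] u=1 | in {0,1,2} | out {0} | ==

Converged values:
  [0] {0,2}
  [1] {0}
  [2] {}
  [3] {0,1,2}
  [4] {0,2}
  [5] {0}
  [6] {2}
  [7] {0,1,2}

{0,2}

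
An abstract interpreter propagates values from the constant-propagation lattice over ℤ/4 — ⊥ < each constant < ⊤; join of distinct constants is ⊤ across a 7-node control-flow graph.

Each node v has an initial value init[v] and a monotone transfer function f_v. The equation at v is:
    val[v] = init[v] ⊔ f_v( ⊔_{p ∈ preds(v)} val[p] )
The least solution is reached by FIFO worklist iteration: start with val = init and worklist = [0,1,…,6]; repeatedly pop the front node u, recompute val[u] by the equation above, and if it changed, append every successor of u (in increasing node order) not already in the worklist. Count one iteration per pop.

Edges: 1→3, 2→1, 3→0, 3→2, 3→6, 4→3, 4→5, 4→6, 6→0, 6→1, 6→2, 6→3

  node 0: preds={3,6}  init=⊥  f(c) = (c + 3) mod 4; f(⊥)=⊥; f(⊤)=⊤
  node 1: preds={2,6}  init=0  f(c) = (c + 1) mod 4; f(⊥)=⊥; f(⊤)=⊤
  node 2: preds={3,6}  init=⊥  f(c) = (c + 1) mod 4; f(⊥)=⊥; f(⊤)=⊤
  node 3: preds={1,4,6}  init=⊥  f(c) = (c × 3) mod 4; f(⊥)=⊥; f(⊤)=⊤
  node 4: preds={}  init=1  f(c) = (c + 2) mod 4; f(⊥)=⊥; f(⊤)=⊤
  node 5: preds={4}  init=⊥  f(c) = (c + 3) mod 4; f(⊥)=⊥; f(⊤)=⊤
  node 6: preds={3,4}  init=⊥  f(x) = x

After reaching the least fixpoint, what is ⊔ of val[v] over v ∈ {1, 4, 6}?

Worklist (11 pops):
  #1 pop 0: in=⊥ → ⊥ (no change)
  #2 pop 1: in=⊥ → 0 (no change)
  #3 pop 2: in=⊥ → ⊥ (no change)
  #4 pop 3: in=⊤ → ⊤ (was ⊥); enqueue [0,2]
  #5 pop 4: in=⊥ → 1 (no change)
  #6 pop 5: in=1 → 0 (was ⊥); enqueue []
  #7 pop 6: in=⊤ → ⊤ (was ⊥); enqueue [1,3]
  #8 pop 0: in=⊤ → ⊤ (was ⊥); enqueue []
  #9 pop 2: in=⊤ → ⊤ (was ⊥); enqueue []
  #10 pop 1: in=⊤ → ⊤ (was 0); enqueue []
  #11 pop 3: in=⊤ → ⊤ (no change)

Fixpoint:
  val[0] = ⊤
  val[1] = ⊤
  val[2] = ⊤
  val[3] = ⊤
  val[4] = 1
  val[5] = 0
  val[6] = ⊤

⊤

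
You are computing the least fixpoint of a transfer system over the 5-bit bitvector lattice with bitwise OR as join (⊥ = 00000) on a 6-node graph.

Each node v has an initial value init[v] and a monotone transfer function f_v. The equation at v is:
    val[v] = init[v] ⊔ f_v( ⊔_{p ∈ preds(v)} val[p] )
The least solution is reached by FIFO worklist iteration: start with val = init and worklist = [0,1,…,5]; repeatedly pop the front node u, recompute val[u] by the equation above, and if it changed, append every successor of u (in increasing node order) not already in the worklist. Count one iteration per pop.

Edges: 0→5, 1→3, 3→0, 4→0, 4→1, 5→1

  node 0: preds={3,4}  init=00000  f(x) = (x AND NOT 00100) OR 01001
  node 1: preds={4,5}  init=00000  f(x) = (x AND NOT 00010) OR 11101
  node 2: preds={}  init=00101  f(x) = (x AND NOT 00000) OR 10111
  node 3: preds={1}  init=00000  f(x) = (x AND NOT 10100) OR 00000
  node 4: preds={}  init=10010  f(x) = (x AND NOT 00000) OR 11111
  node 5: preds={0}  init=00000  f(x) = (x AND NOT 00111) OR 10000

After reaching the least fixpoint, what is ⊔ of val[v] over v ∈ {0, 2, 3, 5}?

11111

Iteration log — 8 steps:
  step 1. node 0  ⊔preds=10010  new=11011  old=00000  +wl: 
  step 2. node 1  ⊔preds=10010  new=11101  old=00000  +wl: 
  step 3. node 2  ⊔preds=00000  new=10111  old=00101  +wl: 
  step 4. node 3  ⊔preds=11101  new=01001  old=00000  +wl: 0
  step 5. node 4  ⊔preds=00000  new=11111  old=10010  +wl: 1
  step 6. node 5  ⊔preds=11011  new=11000  old=00000  +wl: 
  step 7. node 0  ⊔preds=11111  new=11011  stable
  step 8. node 1  ⊔preds=11111  new=11101  stable

Least fixpoint reached:
  node 0: 11011
  node 1: 11101
  node 2: 10111
  node 3: 01001
  node 4: 11111
  node 5: 11000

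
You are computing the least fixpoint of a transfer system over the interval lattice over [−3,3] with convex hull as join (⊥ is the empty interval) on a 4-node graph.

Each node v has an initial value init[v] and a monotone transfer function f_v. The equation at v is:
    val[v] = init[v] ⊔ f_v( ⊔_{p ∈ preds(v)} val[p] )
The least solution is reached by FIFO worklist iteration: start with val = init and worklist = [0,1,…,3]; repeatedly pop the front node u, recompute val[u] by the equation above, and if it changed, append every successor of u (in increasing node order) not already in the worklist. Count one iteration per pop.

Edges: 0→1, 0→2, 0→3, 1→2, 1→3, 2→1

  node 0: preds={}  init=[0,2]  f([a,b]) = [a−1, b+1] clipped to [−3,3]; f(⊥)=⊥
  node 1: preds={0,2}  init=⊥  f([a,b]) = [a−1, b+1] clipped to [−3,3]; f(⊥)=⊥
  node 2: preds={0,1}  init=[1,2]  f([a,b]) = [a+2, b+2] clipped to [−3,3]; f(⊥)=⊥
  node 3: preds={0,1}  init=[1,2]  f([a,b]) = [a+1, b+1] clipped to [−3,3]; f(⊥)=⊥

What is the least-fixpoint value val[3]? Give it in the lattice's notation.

Trace (5 dequeues):
  [1] u=0 | in ⊥ | out [0,2] | ==
  [2] u=1 | in [0,2] | out [-1,3] | prev ⊥ | push {}
  [3] u=2 | in [-1,3] | out [1,3] | prev [1,2] | push {1}
  [4] u=3 | in [-1,3] | out [0,3] | prev [1,2] | push {}
  [5] u=1 | in [0,3] | out [-1,3] | ==

Converged values:
  [0] [0,2]
  [1] [-1,3]
  [2] [1,3]
  [3] [0,3]

[0,3]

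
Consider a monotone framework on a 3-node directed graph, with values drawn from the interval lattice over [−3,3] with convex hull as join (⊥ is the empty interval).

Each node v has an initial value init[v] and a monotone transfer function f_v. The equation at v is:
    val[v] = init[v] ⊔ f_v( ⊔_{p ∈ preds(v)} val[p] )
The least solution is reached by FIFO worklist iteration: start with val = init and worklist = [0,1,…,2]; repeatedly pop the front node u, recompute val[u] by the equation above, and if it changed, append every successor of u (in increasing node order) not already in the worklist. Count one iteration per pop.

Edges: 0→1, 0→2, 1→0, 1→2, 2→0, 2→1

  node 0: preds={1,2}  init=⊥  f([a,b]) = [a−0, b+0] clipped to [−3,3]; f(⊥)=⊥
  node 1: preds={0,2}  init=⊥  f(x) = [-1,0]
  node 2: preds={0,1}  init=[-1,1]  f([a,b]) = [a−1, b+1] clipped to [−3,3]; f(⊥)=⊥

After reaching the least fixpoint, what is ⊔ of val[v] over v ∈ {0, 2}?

[-3,3]

Iteration log — 9 steps:
  step 1. node 0  ⊔preds=[-1,1]  new=[-1,1]  old=⊥  +wl: 
  step 2. node 1  ⊔preds=[-1,1]  new=[-1,0]  old=⊥  +wl: 0
  step 3. node 2  ⊔preds=[-1,1]  new=[-2,2]  old=[-1,1]  +wl: 1
  step 4. node 0  ⊔preds=[-2,2]  new=[-2,2]  old=[-1,1]  +wl: 2
  step 5. node 1  ⊔preds=[-2,2]  new=[-1,0]  stable
  step 6. node 2  ⊔preds=[-2,2]  new=[-3,3]  old=[-2,2]  +wl: 0,1
  step 7. node 0  ⊔preds=[-3,3]  new=[-3,3]  old=[-2,2]  +wl: 2
  step 8. node 1  ⊔preds=[-3,3]  new=[-1,0]  stable
  step 9. node 2  ⊔preds=[-3,3]  new=[-3,3]  stable

Least fixpoint reached:
  node 0: [-3,3]
  node 1: [-1,0]
  node 2: [-3,3]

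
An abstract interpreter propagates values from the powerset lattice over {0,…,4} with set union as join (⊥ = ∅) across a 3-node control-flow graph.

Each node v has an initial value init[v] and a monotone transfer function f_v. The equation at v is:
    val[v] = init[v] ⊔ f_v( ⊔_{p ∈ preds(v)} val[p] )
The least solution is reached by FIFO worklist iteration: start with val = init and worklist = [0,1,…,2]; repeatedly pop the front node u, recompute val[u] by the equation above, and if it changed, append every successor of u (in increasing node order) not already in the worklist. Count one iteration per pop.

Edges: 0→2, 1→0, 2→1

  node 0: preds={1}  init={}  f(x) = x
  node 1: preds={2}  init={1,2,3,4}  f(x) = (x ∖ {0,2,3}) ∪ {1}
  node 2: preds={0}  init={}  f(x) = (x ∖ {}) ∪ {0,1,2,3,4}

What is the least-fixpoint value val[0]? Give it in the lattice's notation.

{1,2,3,4}

Iteration log — 4 steps:
  step 1. node 0  ⊔preds={1,2,3,4}  new={1,2,3,4}  old={}  +wl: 
  step 2. node 1  ⊔preds={}  new={1,2,3,4}  stable
  step 3. node 2  ⊔preds={1,2,3,4}  new={0,1,2,3,4}  old={}  +wl: 1
  step 4. node 1  ⊔preds={0,1,2,3,4}  new={1,2,3,4}  stable

Least fixpoint reached:
  node 0: {1,2,3,4}
  node 1: {1,2,3,4}
  node 2: {0,1,2,3,4}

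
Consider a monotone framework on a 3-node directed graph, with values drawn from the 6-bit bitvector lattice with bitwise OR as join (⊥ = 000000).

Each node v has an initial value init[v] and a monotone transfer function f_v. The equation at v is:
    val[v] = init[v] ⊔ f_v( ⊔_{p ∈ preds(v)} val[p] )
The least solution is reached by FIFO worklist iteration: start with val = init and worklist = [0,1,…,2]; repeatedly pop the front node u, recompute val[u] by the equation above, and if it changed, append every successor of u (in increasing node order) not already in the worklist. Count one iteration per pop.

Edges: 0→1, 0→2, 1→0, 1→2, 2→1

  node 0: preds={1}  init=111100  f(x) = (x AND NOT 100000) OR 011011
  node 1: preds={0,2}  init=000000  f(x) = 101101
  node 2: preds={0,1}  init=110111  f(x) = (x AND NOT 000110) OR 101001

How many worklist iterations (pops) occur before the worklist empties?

Iteration log — 5 steps:
  step 1. node 0  ⊔preds=000000  new=111111  old=111100  +wl: 
  step 2. node 1  ⊔preds=111111  new=101101  old=000000  +wl: 0
  step 3. node 2  ⊔preds=111111  new=111111  old=110111  +wl: 1
  step 4. node 0  ⊔preds=101101  new=111111  stable
  step 5. node 1  ⊔preds=111111  new=101101  stable

Least fixpoint reached:
  node 0: 111111
  node 1: 101101
  node 2: 111111

5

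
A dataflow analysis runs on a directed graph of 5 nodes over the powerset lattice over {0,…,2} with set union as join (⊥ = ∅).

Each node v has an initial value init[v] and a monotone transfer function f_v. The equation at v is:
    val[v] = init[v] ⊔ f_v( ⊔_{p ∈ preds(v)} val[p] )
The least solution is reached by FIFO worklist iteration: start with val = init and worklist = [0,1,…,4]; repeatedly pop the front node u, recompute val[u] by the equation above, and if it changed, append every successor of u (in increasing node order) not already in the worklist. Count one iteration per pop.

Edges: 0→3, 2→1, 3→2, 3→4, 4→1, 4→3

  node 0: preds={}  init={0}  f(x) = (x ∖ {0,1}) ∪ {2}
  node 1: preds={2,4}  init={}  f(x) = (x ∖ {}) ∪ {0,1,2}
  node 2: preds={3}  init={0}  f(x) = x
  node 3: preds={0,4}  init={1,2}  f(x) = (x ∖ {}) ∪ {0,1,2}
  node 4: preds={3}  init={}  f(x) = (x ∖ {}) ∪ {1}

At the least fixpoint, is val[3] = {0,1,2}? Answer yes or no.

yes

Trace (8 dequeues):
  [1] u=0 | in {} | out {0,2} | prev {0} | push {}
  [2] u=1 | in {0} | out {0,1,2} | prev {} | push {}
  [3] u=2 | in {1,2} | out {0,1,2} | prev {0} | push {1}
  [4] u=3 | in {0,2} | out {0,1,2} | prev {1,2} | push {2}
  [5] u=4 | in {0,1,2} | out {0,1,2} | prev {} | push {3}
  [6] u=1 | in {0,1,2} | out {0,1,2} | ==
  [7] u=2 | in {0,1,2} | out {0,1,2} | ==
  [8] u=3 | in {0,1,2} | out {0,1,2} | ==

Converged values:
  [0] {0,2}
  [1] {0,1,2}
  [2] {0,1,2}
  [3] {0,1,2}
  [4] {0,1,2}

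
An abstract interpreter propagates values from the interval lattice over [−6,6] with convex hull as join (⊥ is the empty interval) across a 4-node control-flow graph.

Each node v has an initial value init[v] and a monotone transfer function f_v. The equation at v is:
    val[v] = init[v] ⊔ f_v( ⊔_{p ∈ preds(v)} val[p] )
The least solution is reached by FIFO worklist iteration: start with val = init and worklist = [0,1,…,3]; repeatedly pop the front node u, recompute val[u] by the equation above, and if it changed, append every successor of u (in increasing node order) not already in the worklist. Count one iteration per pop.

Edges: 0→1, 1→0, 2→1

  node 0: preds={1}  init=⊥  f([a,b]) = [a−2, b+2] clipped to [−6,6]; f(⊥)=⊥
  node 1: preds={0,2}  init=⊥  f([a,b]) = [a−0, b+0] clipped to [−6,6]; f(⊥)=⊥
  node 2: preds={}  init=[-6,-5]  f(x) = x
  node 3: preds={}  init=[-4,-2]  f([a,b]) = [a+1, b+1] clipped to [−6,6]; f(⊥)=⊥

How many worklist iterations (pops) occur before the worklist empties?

Iteration log — 17 steps:
  step 1. node 0  ⊔preds=⊥  new=⊥  stable
  step 2. node 1  ⊔preds=[-6,-5]  new=[-6,-5]  old=⊥  +wl: 0
  step 3. node 2  ⊔preds=⊥  new=[-6,-5]  stable
  step 4. node 3  ⊔preds=⊥  new=[-4,-2]  stable
  step 5. node 0  ⊔preds=[-6,-5]  new=[-6,-3]  old=⊥  +wl: 1
  step 6. node 1  ⊔preds=[-6,-3]  new=[-6,-3]  old=[-6,-5]  +wl: 0
  step 7. node 0  ⊔preds=[-6,-3]  new=[-6,-1]  old=[-6,-3]  +wl: 1
  step 8. node 1  ⊔preds=[-6,-1]  new=[-6,-1]  old=[-6,-3]  +wl: 0
  step 9. node 0  ⊔preds=[-6,-1]  new=[-6,1]  old=[-6,-1]  +wl: 1
  step 10. node 1  ⊔preds=[-6,1]  new=[-6,1]  old=[-6,-1]  +wl: 0
  step 11. node 0  ⊔preds=[-6,1]  new=[-6,3]  old=[-6,1]  +wl: 1
  step 12. node 1  ⊔preds=[-6,3]  new=[-6,3]  old=[-6,1]  +wl: 0
  step 13. node 0  ⊔preds=[-6,3]  new=[-6,5]  old=[-6,3]  +wl: 1
  step 14. node 1  ⊔preds=[-6,5]  new=[-6,5]  old=[-6,3]  +wl: 0
  step 15. node 0  ⊔preds=[-6,5]  new=[-6,6]  old=[-6,5]  +wl: 1
  step 16. node 1  ⊔preds=[-6,6]  new=[-6,6]  old=[-6,5]  +wl: 0
  step 17. node 0  ⊔preds=[-6,6]  new=[-6,6]  stable

Least fixpoint reached:
  node 0: [-6,6]
  node 1: [-6,6]
  node 2: [-6,-5]
  node 3: [-4,-2]

17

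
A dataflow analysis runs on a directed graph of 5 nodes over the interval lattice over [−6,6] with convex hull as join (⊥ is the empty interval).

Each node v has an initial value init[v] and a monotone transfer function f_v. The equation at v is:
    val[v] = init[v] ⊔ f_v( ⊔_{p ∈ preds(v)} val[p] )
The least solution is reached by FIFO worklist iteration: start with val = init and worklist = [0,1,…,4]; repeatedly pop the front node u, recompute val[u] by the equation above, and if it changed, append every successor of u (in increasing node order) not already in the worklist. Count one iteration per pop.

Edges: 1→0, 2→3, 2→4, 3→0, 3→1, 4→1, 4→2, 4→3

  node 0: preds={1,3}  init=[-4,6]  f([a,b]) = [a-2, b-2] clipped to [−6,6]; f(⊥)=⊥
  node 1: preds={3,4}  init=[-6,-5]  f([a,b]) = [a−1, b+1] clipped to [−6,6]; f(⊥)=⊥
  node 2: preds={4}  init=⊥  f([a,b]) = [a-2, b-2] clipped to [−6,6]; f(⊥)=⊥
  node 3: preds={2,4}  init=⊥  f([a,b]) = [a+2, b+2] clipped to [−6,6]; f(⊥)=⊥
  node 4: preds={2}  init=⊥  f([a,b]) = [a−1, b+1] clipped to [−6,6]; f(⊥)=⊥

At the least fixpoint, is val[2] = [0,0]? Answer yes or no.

no

Worklist (5 pops):
  #1 pop 0: in=[-6,-5] → [-6,6] (was [-4,6]); enqueue []
  #2 pop 1: in=⊥ → [-6,-5] (no change)
  #3 pop 2: in=⊥ → ⊥ (no change)
  #4 pop 3: in=⊥ → ⊥ (no change)
  #5 pop 4: in=⊥ → ⊥ (no change)

Fixpoint:
  val[0] = [-6,6]
  val[1] = [-6,-5]
  val[2] = ⊥
  val[3] = ⊥
  val[4] = ⊥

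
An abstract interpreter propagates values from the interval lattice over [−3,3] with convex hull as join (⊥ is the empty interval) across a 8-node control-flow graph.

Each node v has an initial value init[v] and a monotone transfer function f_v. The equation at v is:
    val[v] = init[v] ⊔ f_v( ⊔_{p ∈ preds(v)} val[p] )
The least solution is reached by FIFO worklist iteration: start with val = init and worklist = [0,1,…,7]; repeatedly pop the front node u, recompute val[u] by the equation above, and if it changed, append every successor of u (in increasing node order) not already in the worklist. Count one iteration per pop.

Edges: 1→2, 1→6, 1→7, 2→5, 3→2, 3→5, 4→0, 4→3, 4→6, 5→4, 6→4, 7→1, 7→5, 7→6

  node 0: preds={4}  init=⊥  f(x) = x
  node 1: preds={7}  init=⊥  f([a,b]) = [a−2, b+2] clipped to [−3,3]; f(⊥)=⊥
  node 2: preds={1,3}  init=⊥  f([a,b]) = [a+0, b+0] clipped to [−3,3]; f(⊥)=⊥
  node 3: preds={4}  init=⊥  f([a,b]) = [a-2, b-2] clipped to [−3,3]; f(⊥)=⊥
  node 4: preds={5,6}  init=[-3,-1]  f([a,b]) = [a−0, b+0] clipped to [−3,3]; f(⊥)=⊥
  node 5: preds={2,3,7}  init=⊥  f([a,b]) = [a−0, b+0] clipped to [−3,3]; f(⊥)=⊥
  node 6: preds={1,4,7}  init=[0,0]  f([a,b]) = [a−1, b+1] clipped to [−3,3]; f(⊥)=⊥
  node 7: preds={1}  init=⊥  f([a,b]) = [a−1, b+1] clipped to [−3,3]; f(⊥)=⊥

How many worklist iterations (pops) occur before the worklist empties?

Iteration log — 34 steps:
  step 1. node 0  ⊔preds=[-3,-1]  new=[-3,-1]  old=⊥  +wl: 
  step 2. node 1  ⊔preds=⊥  new=⊥  stable
  step 3. node 2  ⊔preds=⊥  new=⊥  stable
  step 4. node 3  ⊔preds=[-3,-1]  new=[-3,-3]  old=⊥  +wl: 2
  step 5. node 4  ⊔preds=[0,0]  new=[-3,0]  old=[-3,-1]  +wl: 0,3
  step 6. node 5  ⊔preds=[-3,-3]  new=[-3,-3]  old=⊥  +wl: 4
  step 7. node 6  ⊔preds=[-3,0]  new=[-3,1]  old=[0,0]  +wl: 
  step 8. node 7  ⊔preds=⊥  new=⊥  stable
  step 9. node 2  ⊔preds=[-3,-3]  new=[-3,-3]  old=⊥  +wl: 5
  step 10. node 0  ⊔preds=[-3,0]  new=[-3,0]  old=[-3,-1]  +wl: 
  step 11. node 3  ⊔preds=[-3,0]  new=[-3,-2]  old=[-3,-3]  +wl: 2
  step 12. node 4  ⊔preds=[-3,1]  new=[-3,1]  old=[-3,0]  +wl: 0,3,6
  step 13. node 5  ⊔preds=[-3,-2]  new=[-3,-2]  old=[-3,-3]  +wl: 4
  step 14. node 2  ⊔preds=[-3,-2]  new=[-3,-2]  old=[-3,-3]  +wl: 5
  step 15. node 0  ⊔preds=[-3,1]  new=[-3,1]  old=[-3,0]  +wl: 
  step 16. node 3  ⊔preds=[-3,1]  new=[-3,-1]  old=[-3,-2]  +wl: 2
  step 17. node 6  ⊔preds=[-3,1]  new=[-3,2]  old=[-3,1]  +wl: 
  step 18. node 4  ⊔preds=[-3,2]  new=[-3,2]  old=[-3,1]  +wl: 0,3,6
  step 19. node 5  ⊔preds=[-3,-1]  new=[-3,-1]  old=[-3,-2]  +wl: 4
  step 20. node 2  ⊔preds=[-3,-1]  new=[-3,-1]  old=[-3,-2]  +wl: 5
  step 21. node 0  ⊔preds=[-3,2]  new=[-3,2]  old=[-3,1]  +wl: 
  step 22. node 3  ⊔preds=[-3,2]  new=[-3,0]  old=[-3,-1]  +wl: 2
  step 23. node 6  ⊔preds=[-3,2]  new=[-3,3]  old=[-3,2]  +wl: 
  step 24. node 4  ⊔preds=[-3,3]  new=[-3,3]  old=[-3,2]  +wl: 0,3,6
  step 25. node 5  ⊔preds=[-3,0]  new=[-3,0]  old=[-3,-1]  +wl: 4
  step 26. node 2  ⊔preds=[-3,0]  new=[-3,0]  old=[-3,-1]  +wl: 5
  step 27. node 0  ⊔preds=[-3,3]  new=[-3,3]  old=[-3,2]  +wl: 
  step 28. node 3  ⊔preds=[-3,3]  new=[-3,1]  old=[-3,0]  +wl: 2
  step 29. node 6  ⊔preds=[-3,3]  new=[-3,3]  stable
  step 30. node 4  ⊔preds=[-3,3]  new=[-3,3]  stable
  step 31. node 5  ⊔preds=[-3,1]  new=[-3,1]  old=[-3,0]  +wl: 4
  step 32. node 2  ⊔preds=[-3,1]  new=[-3,1]  old=[-3,0]  +wl: 5
  step 33. node 4  ⊔preds=[-3,3]  new=[-3,3]  stable
  step 34. node 5  ⊔preds=[-3,1]  new=[-3,1]  stable

Least fixpoint reached:
  node 0: [-3,3]
  node 1: ⊥
  node 2: [-3,1]
  node 3: [-3,1]
  node 4: [-3,3]
  node 5: [-3,1]
  node 6: [-3,3]
  node 7: ⊥

34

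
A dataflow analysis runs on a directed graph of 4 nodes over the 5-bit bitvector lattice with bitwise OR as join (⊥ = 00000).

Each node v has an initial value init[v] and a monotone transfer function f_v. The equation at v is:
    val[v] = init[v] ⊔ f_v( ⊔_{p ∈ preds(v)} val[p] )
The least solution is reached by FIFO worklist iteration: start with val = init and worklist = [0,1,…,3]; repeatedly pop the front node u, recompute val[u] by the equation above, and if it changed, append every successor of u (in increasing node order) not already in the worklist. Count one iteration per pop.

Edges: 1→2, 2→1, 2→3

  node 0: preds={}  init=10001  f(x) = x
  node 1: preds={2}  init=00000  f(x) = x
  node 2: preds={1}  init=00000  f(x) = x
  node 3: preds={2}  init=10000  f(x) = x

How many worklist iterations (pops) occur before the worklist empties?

Iteration log — 4 steps:
  step 1. node 0  ⊔preds=00000  new=10001  stable
  step 2. node 1  ⊔preds=00000  new=00000  stable
  step 3. node 2  ⊔preds=00000  new=00000  stable
  step 4. node 3  ⊔preds=00000  new=10000  stable

Least fixpoint reached:
  node 0: 10001
  node 1: 00000
  node 2: 00000
  node 3: 10000

4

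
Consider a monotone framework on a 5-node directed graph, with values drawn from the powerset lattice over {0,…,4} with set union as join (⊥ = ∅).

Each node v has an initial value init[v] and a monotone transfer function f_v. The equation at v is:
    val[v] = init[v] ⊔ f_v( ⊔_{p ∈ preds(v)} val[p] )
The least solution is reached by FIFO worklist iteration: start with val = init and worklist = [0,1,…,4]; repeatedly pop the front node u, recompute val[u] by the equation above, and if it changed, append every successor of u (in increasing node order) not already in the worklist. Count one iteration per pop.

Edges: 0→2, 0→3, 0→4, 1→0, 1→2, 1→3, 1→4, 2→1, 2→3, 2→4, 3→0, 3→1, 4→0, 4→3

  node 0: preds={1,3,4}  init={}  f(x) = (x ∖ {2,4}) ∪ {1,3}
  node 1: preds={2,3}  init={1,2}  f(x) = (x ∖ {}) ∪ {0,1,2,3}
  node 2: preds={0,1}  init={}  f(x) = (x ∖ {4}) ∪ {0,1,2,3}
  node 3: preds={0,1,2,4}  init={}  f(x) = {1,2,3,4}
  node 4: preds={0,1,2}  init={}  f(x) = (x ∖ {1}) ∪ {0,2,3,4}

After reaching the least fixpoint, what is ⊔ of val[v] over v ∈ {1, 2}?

Trace (11 dequeues):
  [1] u=0 | in {1,2} | out {1,3} | prev {} | push {}
  [2] u=1 | in {} | out {0,1,2,3} | prev {1,2} | push {0}
  [3] u=2 | in {0,1,2,3} | out {0,1,2,3} | prev {} | push {1}
  [4] u=3 | in {0,1,2,3} | out {1,2,3,4} | prev {} | push {}
  [5] u=4 | in {0,1,2,3} | out {0,2,3,4} | prev {} | push {3}
  [6] u=0 | in {0,1,2,3,4} | out {0,1,3} | prev {1,3} | push {2,4}
  [7] u=1 | in {0,1,2,3,4} | out {0,1,2,3,4} | prev {0,1,2,3} | push {0}
  [8] u=3 | in {0,1,2,3,4} | out {1,2,3,4} | ==
  [9] u=2 | in {0,1,2,3,4} | out {0,1,2,3} | ==
  [10] u=4 | in {0,1,2,3,4} | out {0,2,3,4} | ==
  [11] u=0 | in {0,1,2,3,4} | out {0,1,3} | ==

Converged values:
  [0] {0,1,3}
  [1] {0,1,2,3,4}
  [2] {0,1,2,3}
  [3] {1,2,3,4}
  [4] {0,2,3,4}

{0,1,2,3,4}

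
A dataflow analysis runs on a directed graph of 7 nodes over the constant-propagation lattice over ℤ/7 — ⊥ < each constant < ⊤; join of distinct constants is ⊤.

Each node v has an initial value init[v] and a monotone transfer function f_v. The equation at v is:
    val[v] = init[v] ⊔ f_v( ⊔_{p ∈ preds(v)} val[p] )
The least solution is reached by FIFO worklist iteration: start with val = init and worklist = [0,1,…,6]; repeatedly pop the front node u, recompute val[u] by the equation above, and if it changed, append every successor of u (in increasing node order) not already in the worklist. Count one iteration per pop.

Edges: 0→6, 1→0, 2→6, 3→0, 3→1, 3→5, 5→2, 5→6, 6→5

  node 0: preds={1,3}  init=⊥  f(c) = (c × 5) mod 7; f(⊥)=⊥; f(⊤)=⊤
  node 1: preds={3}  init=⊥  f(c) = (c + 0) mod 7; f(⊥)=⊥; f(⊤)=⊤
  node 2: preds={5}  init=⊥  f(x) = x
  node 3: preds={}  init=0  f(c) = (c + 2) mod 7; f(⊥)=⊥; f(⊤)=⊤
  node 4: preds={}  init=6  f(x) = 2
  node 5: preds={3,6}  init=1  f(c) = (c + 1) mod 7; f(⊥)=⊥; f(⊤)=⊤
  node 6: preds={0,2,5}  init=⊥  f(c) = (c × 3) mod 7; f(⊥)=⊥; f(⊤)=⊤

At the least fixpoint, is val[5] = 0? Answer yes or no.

Trace (11 dequeues):
  [1] u=0 | in 0 | out 0 | prev ⊥ | push {}
  [2] u=1 | in 0 | out 0 | prev ⊥ | push {0}
  [3] u=2 | in 1 | out 1 | prev ⊥ | push {}
  [4] u=3 | in ⊥ | out 0 | ==
  [5] u=4 | in ⊥ | out ⊤ | prev 6 | push {}
  [6] u=5 | in 0 | out 1 | ==
  [7] u=6 | in ⊤ | out ⊤ | prev ⊥ | push {5}
  [8] u=0 | in 0 | out 0 | ==
  [9] u=5 | in ⊤ | out ⊤ | prev 1 | push {2,6}
  [10] u=2 | in ⊤ | out ⊤ | prev 1 | push {}
  [11] u=6 | in ⊤ | out ⊤ | ==

Converged values:
  [0] 0
  [1] 0
  [2] ⊤
  [3] 0
  [4] ⊤
  [5] ⊤
  [6] ⊤

no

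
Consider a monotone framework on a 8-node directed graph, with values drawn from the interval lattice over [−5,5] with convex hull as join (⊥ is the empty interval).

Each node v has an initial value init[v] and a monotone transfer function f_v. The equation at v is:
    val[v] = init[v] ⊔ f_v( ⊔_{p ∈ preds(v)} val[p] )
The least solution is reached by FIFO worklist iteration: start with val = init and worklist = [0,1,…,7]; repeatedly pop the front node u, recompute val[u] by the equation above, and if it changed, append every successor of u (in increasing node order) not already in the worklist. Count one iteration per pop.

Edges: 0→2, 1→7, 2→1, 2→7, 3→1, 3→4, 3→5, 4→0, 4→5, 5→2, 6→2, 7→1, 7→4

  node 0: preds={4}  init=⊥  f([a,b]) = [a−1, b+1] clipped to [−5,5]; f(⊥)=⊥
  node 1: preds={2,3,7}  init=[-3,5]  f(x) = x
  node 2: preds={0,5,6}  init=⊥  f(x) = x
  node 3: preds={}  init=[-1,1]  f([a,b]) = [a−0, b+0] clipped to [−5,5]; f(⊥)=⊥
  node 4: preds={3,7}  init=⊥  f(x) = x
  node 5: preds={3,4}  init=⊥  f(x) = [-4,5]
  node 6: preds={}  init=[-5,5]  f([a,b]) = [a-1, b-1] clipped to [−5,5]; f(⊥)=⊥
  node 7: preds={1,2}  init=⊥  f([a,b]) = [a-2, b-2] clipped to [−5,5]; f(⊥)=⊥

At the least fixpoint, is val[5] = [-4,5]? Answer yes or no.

yes

Worklist (16 pops):
  #1 pop 0: in=⊥ → ⊥ (no change)
  #2 pop 1: in=[-1,1] → [-3,5] (no change)
  #3 pop 2: in=[-5,5] → [-5,5] (was ⊥); enqueue [1]
  #4 pop 3: in=⊥ → [-1,1] (no change)
  #5 pop 4: in=[-1,1] → [-1,1] (was ⊥); enqueue [0]
  #6 pop 5: in=[-1,1] → [-4,5] (was ⊥); enqueue [2]
  #7 pop 6: in=⊥ → [-5,5] (no change)
  #8 pop 7: in=[-5,5] → [-5,3] (was ⊥); enqueue [4]
  #9 pop 1: in=[-5,5] → [-5,5] (was [-3,5]); enqueue [7]
  #10 pop 0: in=[-1,1] → [-2,2] (was ⊥); enqueue []
  #11 pop 2: in=[-5,5] → [-5,5] (no change)
  #12 pop 4: in=[-5,3] → [-5,3] (was [-1,1]); enqueue [0,5]
  #13 pop 7: in=[-5,5] → [-5,3] (no change)
  #14 pop 0: in=[-5,3] → [-5,4] (was [-2,2]); enqueue [2]
  #15 pop 5: in=[-5,3] → [-4,5] (no change)
  #16 pop 2: in=[-5,5] → [-5,5] (no change)

Fixpoint:
  val[0] = [-5,4]
  val[1] = [-5,5]
  val[2] = [-5,5]
  val[3] = [-1,1]
  val[4] = [-5,3]
  val[5] = [-4,5]
  val[6] = [-5,5]
  val[7] = [-5,3]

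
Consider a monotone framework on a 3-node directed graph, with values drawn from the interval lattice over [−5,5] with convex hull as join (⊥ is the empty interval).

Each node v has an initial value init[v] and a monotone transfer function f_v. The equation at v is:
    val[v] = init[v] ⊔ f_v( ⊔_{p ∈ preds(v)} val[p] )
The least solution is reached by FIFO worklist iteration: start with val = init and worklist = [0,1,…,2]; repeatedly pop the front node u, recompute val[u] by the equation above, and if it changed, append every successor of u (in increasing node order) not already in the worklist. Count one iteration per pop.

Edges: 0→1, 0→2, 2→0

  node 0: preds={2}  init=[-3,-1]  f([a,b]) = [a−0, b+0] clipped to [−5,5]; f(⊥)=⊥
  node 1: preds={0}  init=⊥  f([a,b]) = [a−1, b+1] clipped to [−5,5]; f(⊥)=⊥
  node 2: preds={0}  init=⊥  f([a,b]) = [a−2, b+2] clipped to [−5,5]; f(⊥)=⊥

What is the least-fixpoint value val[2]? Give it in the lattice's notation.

[-5,5]

Iteration log — 12 steps:
  step 1. node 0  ⊔preds=⊥  new=[-3,-1]  stable
  step 2. node 1  ⊔preds=[-3,-1]  new=[-4,0]  old=⊥  +wl: 
  step 3. node 2  ⊔preds=[-3,-1]  new=[-5,1]  old=⊥  +wl: 0
  step 4. node 0  ⊔preds=[-5,1]  new=[-5,1]  old=[-3,-1]  +wl: 1,2
  step 5. node 1  ⊔preds=[-5,1]  new=[-5,2]  old=[-4,0]  +wl: 
  step 6. node 2  ⊔preds=[-5,1]  new=[-5,3]  old=[-5,1]  +wl: 0
  step 7. node 0  ⊔preds=[-5,3]  new=[-5,3]  old=[-5,1]  +wl: 1,2
  step 8. node 1  ⊔preds=[-5,3]  new=[-5,4]  old=[-5,2]  +wl: 
  step 9. node 2  ⊔preds=[-5,3]  new=[-5,5]  old=[-5,3]  +wl: 0
  step 10. node 0  ⊔preds=[-5,5]  new=[-5,5]  old=[-5,3]  +wl: 1,2
  step 11. node 1  ⊔preds=[-5,5]  new=[-5,5]  old=[-5,4]  +wl: 
  step 12. node 2  ⊔preds=[-5,5]  new=[-5,5]  stable

Least fixpoint reached:
  node 0: [-5,5]
  node 1: [-5,5]
  node 2: [-5,5]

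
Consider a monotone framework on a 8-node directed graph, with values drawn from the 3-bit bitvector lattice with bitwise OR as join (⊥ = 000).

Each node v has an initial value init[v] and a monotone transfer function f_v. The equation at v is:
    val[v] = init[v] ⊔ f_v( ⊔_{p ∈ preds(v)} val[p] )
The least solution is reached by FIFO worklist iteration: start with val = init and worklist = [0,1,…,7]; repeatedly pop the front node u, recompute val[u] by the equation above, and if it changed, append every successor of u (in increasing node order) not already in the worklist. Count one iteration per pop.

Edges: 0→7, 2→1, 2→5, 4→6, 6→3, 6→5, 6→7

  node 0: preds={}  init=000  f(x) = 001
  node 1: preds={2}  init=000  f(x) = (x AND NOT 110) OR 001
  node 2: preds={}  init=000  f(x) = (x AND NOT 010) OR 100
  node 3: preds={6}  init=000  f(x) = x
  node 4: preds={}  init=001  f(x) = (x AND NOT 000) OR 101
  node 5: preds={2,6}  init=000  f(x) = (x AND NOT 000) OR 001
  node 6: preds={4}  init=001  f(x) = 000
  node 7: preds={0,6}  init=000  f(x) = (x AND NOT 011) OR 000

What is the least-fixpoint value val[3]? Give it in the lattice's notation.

Trace (9 dequeues):
  [1] u=0 | in 000 | out 001 | prev 000 | push {}
  [2] u=1 | in 000 | out 001 | prev 000 | push {}
  [3] u=2 | in 000 | out 100 | prev 000 | push {1}
  [4] u=3 | in 001 | out 001 | prev 000 | push {}
  [5] u=4 | in 000 | out 101 | prev 001 | push {}
  [6] u=5 | in 101 | out 101 | prev 000 | push {}
  [7] u=6 | in 101 | out 001 | ==
  [8] u=7 | in 001 | out 000 | ==
  [9] u=1 | in 100 | out 001 | ==

Converged values:
  [0] 001
  [1] 001
  [2] 100
  [3] 001
  [4] 101
  [5] 101
  [6] 001
  [7] 000

001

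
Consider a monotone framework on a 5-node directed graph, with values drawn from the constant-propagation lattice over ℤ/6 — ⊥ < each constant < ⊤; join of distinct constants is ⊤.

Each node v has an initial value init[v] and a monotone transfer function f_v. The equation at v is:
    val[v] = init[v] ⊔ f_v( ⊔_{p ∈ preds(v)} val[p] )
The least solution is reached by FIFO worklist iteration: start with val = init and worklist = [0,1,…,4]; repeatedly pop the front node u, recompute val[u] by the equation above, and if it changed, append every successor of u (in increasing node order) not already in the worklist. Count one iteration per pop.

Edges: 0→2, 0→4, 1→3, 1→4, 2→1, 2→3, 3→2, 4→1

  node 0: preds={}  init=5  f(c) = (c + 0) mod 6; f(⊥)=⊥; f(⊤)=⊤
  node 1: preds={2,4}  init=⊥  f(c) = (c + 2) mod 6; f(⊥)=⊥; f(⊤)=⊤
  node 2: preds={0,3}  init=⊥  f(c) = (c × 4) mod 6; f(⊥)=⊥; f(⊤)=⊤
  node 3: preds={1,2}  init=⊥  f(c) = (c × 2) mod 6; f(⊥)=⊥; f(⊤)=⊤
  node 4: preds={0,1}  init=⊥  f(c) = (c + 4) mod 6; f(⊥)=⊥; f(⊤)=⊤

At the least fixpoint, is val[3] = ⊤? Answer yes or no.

Iteration log — 11 steps:
  step 1. node 0  ⊔preds=⊥  new=5  stable
  step 2. node 1  ⊔preds=⊥  new=⊥  stable
  step 3. node 2  ⊔preds=5  new=2  old=⊥  +wl: 1
  step 4. node 3  ⊔preds=2  new=4  old=⊥  +wl: 2
  step 5. node 4  ⊔preds=5  new=3  old=⊥  +wl: 
  step 6. node 1  ⊔preds=⊤  new=⊤  old=⊥  +wl: 3,4
  step 7. node 2  ⊔preds=⊤  new=⊤  old=2  +wl: 1
  step 8. node 3  ⊔preds=⊤  new=⊤  old=4  +wl: 2
  step 9. node 4  ⊔preds=⊤  new=⊤  old=3  +wl: 
  step 10. node 1  ⊔preds=⊤  new=⊤  stable
  step 11. node 2  ⊔preds=⊤  new=⊤  stable

Least fixpoint reached:
  node 0: 5
  node 1: ⊤
  node 2: ⊤
  node 3: ⊤
  node 4: ⊤

yes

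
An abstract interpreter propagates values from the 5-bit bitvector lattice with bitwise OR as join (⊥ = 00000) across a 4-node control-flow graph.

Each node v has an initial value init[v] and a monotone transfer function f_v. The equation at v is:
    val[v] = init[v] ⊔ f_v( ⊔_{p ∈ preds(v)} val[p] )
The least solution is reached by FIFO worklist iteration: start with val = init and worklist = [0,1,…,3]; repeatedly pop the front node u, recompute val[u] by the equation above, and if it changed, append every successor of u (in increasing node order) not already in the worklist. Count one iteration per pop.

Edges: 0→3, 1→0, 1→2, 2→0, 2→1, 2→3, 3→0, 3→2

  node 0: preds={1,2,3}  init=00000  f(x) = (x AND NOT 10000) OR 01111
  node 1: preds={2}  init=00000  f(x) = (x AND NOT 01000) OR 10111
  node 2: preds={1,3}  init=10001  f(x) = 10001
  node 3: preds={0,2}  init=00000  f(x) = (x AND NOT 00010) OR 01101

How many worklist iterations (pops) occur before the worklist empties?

Worklist (6 pops):
  #1 pop 0: in=10001 → 01111 (was 00000); enqueue []
  #2 pop 1: in=10001 → 10111 (was 00000); enqueue [0]
  #3 pop 2: in=10111 → 10001 (no change)
  #4 pop 3: in=11111 → 11101 (was 00000); enqueue [2]
  #5 pop 0: in=11111 → 01111 (no change)
  #6 pop 2: in=11111 → 10001 (no change)

Fixpoint:
  val[0] = 01111
  val[1] = 10111
  val[2] = 10001
  val[3] = 11101

6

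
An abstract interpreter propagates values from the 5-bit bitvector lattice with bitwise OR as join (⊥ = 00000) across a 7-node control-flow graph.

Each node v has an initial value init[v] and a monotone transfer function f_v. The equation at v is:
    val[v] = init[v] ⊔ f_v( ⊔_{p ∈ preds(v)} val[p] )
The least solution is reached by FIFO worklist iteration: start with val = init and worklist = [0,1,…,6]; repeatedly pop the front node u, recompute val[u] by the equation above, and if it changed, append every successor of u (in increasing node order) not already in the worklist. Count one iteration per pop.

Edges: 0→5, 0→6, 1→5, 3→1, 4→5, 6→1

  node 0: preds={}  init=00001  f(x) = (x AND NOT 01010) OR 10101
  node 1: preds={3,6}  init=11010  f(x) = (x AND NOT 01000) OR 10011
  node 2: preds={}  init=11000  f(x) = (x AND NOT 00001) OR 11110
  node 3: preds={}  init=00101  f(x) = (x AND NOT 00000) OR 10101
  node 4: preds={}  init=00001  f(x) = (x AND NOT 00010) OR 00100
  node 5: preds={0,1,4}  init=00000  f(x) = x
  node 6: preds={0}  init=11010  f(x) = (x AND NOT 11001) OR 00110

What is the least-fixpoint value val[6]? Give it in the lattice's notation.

Iteration log — 8 steps:
  step 1. node 0  ⊔preds=00000  new=10101  old=00001  +wl: 
  step 2. node 1  ⊔preds=11111  new=11111  old=11010  +wl: 
  step 3. node 2  ⊔preds=00000  new=11110  old=11000  +wl: 
  step 4. node 3  ⊔preds=00000  new=10101  old=00101  +wl: 1
  step 5. node 4  ⊔preds=00000  new=00101  old=00001  +wl: 
  step 6. node 5  ⊔preds=11111  new=11111  old=00000  +wl: 
  step 7. node 6  ⊔preds=10101  new=11110  old=11010  +wl: 
  step 8. node 1  ⊔preds=11111  new=11111  stable

Least fixpoint reached:
  node 0: 10101
  node 1: 11111
  node 2: 11110
  node 3: 10101
  node 4: 00101
  node 5: 11111
  node 6: 11110

11110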